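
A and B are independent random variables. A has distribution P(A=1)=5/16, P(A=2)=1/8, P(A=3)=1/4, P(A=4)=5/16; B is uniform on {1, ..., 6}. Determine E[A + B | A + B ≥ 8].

219/25

P(A + B ≥ 8) = 25/96.
Summing (A+B)·P(x,y) over outcomes with A + B ≥ 8 gives 73/32.
E[A + B | A + B ≥ 8] = (73/32) / (25/96) = 219/25.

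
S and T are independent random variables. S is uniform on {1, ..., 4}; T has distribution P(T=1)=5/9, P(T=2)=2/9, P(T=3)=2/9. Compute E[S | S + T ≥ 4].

73/24

P(S + T ≥ 4) = 2/3.
Summing S·P(x,y) over outcomes with S + T ≥ 4 gives 73/36.
E[S | S + T ≥ 4] = (73/36) / (2/3) = 73/24.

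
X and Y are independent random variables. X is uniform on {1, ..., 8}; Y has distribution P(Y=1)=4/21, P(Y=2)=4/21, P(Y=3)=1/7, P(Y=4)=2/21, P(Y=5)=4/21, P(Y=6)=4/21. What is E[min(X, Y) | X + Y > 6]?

P(X + Y > 6) = 115/168.
Summing min(X,Y)·P(x,y) over outcomes with X + Y > 6 gives 383/168.
E[min(X, Y) | X + Y > 6] = (383/168) / (115/168) = 383/115.

383/115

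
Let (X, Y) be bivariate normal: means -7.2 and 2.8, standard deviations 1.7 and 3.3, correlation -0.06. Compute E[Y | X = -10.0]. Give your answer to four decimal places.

3.1261

E[Y | X=x] = μ_Y + ρ(σ_Y/σ_X)(x − μ_X) for jointly normal variables.
E[Y | X=-10.0] = 2.8 + (-0.06)·(3.3/1.7)·(-10.0 − (-7.2)) = 2.8 + (-0.11647)·(-2.8) = 3.1261.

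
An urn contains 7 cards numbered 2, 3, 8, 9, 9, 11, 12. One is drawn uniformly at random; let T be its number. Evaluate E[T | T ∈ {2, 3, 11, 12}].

P(T ∈ {2, 3, 11, 12}) = 4/7.
Σ over the event: 2·1/7 + 3·1/7 + 11·1/7 + 12·1/7 = 4.
E[T | T ∈ {2, 3, 11, 12}] = (4) / (4/7) = 7.

7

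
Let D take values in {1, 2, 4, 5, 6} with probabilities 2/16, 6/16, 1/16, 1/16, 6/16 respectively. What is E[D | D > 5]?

6

P(D > 5) = 3/8.
Σ over the event: 6·3/8 = 9/4.
E[D | D > 5] = (9/4) / (3/8) = 6.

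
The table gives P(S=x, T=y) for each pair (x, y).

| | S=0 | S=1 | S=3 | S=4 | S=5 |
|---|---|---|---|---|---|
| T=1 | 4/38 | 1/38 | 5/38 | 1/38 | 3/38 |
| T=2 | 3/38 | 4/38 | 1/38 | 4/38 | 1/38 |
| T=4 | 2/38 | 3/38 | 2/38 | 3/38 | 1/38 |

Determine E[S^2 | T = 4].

94/11

P(T = 4) = 11/38.
Σ S^2·P over the event = 0·(2/38) + 1·(3/38) + 9·(2/38) + 16·(3/38) + 25·(1/38) = 47/19.
E[S^2 | T = 4] = (47/19) / (11/38) = 94/11.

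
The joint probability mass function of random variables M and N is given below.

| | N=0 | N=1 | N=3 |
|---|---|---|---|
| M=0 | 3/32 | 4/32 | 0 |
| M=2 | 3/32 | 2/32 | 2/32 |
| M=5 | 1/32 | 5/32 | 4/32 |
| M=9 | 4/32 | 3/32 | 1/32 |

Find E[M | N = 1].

4

P(N = 1) = 7/16.
Σ M·P over the event = 0·(4/32) + 2·(2/32) + 5·(5/32) + 9·(3/32) = 7/4.
E[M | N = 1] = (7/4) / (7/16) = 4.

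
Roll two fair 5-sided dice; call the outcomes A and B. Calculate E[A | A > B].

P(A > B) = 2/5.
Summing A·P(x,y) over outcomes with A > B gives 8/5.
E[A | A > B] = (8/5) / (2/5) = 4.

4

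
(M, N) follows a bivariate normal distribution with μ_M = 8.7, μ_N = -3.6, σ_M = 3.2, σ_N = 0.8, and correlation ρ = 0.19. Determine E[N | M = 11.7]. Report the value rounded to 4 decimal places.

For a bivariate normal, E[N | M=x] = μ_N + ρ·(σ_N/σ_M)·(x − μ_M).
E[N | M=11.7] = -3.6 + (0.19)·(0.8/3.2)·(11.7 − (8.7)) = -3.6 + (0.0475)·(3) = -3.4575.

-3.4575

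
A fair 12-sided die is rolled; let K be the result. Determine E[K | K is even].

Given K is even, K is equally likely to be any of {2, 4, 6, 8, 10, 12}.
E[K | K is even] = (2 + 4 + 6 + 8 + 10 + 12) / 6 = 7.

7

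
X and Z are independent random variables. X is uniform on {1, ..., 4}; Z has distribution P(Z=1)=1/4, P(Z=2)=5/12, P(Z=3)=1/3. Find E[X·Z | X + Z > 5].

124/13

P(X + Z > 5) = 13/48.
Summing XZ·P(x,y) over outcomes with X + Z > 5 gives 31/12.
E[X·Z | X + Z > 5] = (31/12) / (13/48) = 124/13.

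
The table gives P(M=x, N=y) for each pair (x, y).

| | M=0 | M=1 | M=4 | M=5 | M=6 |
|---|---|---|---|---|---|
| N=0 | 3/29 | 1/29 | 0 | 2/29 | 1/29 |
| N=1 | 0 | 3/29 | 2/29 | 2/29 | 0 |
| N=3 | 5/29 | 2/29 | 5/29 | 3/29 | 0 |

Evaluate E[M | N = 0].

17/7

P(N = 0) = 7/29.
Σ M·P over the event = 0·(3/29) + 1·(1/29) + 5·(2/29) + 6·(1/29) = 17/29.
E[M | N = 0] = (17/29) / (7/29) = 17/7.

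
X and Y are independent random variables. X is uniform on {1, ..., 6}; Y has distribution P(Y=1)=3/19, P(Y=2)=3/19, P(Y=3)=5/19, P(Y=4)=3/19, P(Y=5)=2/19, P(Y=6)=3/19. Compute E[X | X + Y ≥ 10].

85/16

P(X + Y ≥ 10) = 8/57.
Summing X·P(x,y) over outcomes with X + Y ≥ 10 gives 85/114.
E[X | X + Y ≥ 10] = (85/114) / (8/57) = 85/16.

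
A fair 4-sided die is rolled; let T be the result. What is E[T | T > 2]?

7/2

Given T > 2, T is equally likely to be any of {3, 4}.
E[T | T > 2] = (3 + 4) / 2 = 7/2.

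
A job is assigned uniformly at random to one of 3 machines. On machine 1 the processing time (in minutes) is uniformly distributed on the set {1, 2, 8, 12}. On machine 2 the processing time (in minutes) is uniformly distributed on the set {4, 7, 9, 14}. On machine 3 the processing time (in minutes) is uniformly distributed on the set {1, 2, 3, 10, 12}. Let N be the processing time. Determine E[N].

E[N | machine 1] = (1+2+8+12)/4 = 23/4.
E[N | machine 2] = (4+7+9+14)/4 = 17/2.
E[N | machine 3] = (1+2+3+10+12)/5 = 28/5.
By the law of total expectation,
E[N] = (1/3)·(23/4) + (1/3)·(17/2) + (1/3)·(28/5) = 397/60.

397/60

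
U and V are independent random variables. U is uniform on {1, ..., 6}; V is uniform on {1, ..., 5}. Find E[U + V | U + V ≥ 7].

P(U + V ≥ 7) = 1/2.
Summing (U+V)·P(x,y) over outcomes with U + V ≥ 7 gives 25/6.
E[U + V | U + V ≥ 7] = (25/6) / (1/2) = 25/3.

25/3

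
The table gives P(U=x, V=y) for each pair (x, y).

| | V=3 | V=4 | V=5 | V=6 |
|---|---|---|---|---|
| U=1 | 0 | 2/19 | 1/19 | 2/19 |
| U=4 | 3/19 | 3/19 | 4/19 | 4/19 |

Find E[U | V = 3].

4

P(V = 3) = 3/19.
Σ U·P over the event = 4·(3/19) = 12/19.
E[U | V = 3] = (12/19) / (3/19) = 4.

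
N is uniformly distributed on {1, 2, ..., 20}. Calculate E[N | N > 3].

12

P(N > 3) = 17/20.
E[N | N > 3] = (51/5) / (17/20) = 12.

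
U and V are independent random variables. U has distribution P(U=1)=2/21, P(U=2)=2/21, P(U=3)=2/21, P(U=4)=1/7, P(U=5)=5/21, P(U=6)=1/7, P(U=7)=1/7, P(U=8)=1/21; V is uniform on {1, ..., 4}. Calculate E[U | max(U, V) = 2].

5/3

P(max(U, V) = 2) = 1/14.
Summing U·P(x,y) over outcomes with max(U, V) = 2 gives 5/42.
E[U | max(U, V) = 2] = (5/42) / (1/14) = 5/3.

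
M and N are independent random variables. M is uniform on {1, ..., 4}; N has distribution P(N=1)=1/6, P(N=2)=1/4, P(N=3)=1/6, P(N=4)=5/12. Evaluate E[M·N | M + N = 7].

12

P(M + N = 7) = 7/48.
Summing MN·P(x,y) over outcomes with M + N = 7 gives 7/4.
E[M·N | M + N = 7] = (7/4) / (7/48) = 12.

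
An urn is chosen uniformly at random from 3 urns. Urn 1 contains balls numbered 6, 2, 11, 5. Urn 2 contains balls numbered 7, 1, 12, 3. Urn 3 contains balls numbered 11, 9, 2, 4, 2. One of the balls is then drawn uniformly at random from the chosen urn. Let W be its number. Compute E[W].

347/60

E[W | urn 1] = (6+2+11+5)/4 = 6.
E[W | urn 2] = (7+1+12+3)/4 = 23/4.
E[W | urn 3] = (11+9+2+4+2)/5 = 28/5.
E[W] = (1/3)·(6) + (1/3)·(23/4) + (1/3)·(28/5) = 347/60.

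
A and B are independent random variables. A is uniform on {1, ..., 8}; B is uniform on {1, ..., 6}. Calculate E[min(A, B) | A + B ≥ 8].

P(A + B ≥ 8) = 9/16.
Summing min(A,B)·P(x,y) over outcomes with A + B ≥ 8 gives 33/16.
E[min(A, B) | A + B ≥ 8] = (33/16) / (9/16) = 11/3.

11/3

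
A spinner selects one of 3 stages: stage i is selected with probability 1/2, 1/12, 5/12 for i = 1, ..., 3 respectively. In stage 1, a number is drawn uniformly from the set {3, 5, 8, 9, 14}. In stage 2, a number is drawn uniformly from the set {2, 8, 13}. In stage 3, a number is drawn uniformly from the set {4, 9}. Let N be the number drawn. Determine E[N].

E[N | stage 1] = (3+5+8+9+14)/5 = 39/5.
E[N | stage 2] = (2+8+13)/3 = 23/3.
E[N | stage 3] = (4+9)/2 = 13/2.
By the law of total expectation,
E[N] = (1/2)·(39/5) + (1/12)·(23/3) + (5/12)·(13/2) = 2609/360.

2609/360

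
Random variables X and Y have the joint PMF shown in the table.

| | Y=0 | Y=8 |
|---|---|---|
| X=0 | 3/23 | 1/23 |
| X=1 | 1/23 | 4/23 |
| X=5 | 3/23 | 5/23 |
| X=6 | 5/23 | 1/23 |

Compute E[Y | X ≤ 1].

40/9

P(X ≤ 1) = 9/23.
Σ Y·P over the event = 0·(3/23) + 8·(1/23) + 0·(1/23) + 8·(4/23) = 40/23.
E[Y | X ≤ 1] = (40/23) / (9/23) = 40/9.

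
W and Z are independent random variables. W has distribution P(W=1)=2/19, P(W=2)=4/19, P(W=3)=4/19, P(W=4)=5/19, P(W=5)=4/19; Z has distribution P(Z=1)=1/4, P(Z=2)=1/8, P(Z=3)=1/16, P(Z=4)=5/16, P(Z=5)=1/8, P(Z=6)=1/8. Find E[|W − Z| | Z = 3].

P(Z = 3) = 1/16.
Summing |W−Z|·P(x,y) over outcomes with Z = 3 gives 21/304.
E[|W − Z| | Z = 3] = (21/304) / (1/16) = 21/19.

21/19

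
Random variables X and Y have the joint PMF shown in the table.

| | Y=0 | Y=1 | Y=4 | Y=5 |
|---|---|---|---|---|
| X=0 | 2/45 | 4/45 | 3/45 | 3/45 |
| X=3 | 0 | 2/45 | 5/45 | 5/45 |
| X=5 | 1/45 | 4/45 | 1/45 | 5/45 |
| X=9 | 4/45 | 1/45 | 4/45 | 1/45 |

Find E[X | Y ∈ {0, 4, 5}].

73/17

P(Y ∈ {0, 4, 5}) = 34/45.
Summing X·P(X=x,Y=y) over the conditioning event gives 146/45.
E[X | Y ∈ {0, 4, 5}] = (146/45) / (34/45) = 73/17.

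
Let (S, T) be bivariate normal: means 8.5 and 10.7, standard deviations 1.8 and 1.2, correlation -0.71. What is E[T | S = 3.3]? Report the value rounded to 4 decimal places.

13.1613

The regression of T on S has slope ρ·σ_T/σ_S and passes through (μ_S, μ_T).
E[T | S=3.3] = 10.7 + (-0.71)·(1.2/1.8)·(3.3 − (8.5)) = 10.7 + (-0.47333)·(-5.2) = 13.1613.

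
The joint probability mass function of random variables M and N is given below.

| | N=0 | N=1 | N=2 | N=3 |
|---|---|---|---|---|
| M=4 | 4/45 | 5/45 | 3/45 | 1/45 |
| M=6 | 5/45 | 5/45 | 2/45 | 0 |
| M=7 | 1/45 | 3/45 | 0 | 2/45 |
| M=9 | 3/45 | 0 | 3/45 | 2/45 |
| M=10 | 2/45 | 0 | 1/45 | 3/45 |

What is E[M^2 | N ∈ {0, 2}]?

1199/24

P(N ∈ {0, 2}) = 8/15.
Summing M^2·P(M=x,N=y) over the conditioning event gives 1199/45.
E[M^2 | N ∈ {0, 2}] = (1199/45) / (8/15) = 1199/24.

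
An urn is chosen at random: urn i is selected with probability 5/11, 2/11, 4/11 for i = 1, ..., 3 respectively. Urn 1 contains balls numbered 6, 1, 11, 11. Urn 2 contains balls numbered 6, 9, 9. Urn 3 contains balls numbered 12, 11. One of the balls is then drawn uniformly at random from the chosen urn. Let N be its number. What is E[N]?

393/44

E[N | urn 1] = (6+1+11+11)/4 = 29/4.
E[N | urn 2] = (6+9+9)/3 = 8.
E[N | urn 3] = (12+11)/2 = 23/2.
By the law of total expectation,
E[N] = (5/11)·(29/4) + (2/11)·(8) + (4/11)·(23/2) = 393/44.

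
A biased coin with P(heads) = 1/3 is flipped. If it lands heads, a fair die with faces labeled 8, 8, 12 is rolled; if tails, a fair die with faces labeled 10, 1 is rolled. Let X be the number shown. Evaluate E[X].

E[X | heads] = (8+8+12)/3 = 28/3.
E[X | tails] = (10+1)/2 = 11/2.
By the law of total expectation,
E[X] = (1/3)·(28/3) + (2/3)·(11/2) = 61/9.

61/9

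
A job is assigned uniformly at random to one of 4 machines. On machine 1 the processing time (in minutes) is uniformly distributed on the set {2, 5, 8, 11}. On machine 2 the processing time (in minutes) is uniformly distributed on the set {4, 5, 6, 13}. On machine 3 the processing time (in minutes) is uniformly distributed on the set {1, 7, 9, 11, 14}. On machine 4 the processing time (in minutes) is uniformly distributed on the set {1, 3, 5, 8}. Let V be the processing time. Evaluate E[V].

523/80

E[V | machine 1] = (2+5+8+11)/4 = 13/2.
E[V | machine 2] = (4+5+6+13)/4 = 7.
E[V | machine 3] = (1+7+9+11+14)/5 = 42/5.
E[V | machine 4] = (1+3+5+8)/4 = 17/4.
E[V] = (1/4)·(13/2) + (1/4)·(7) + (1/4)·(42/5) + (1/4)·(17/4) = 523/80.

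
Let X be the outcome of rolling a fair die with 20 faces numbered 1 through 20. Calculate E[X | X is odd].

10

Given X is odd, X is equally likely to be any of {1, 3, 5, 7, 9, 11, 13, 15, 17, 19}.
E[X | X is odd] = (1 + 3 + 5 + 7 + 9 + 11 + 13 + 15 + 17 + 19) / 10 = 10.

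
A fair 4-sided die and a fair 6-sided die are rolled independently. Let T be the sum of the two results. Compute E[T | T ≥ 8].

26/3

P(T ≥ 8) = 1/4.
Σ over the event: 8·1/8 + 9·1/12 + 10·1/24 = 13/6.
E[T | T ≥ 8] = (13/6) / (1/4) = 26/3.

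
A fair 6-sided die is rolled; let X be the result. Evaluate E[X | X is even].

Given X is even, X is equally likely to be any of {2, 4, 6}.
E[X | X is even] = (2 + 4 + 6) / 3 = 4.

4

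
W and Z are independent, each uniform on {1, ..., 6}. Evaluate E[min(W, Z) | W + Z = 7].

2

Outcomes with W + Z = 7: (1,6), (2,5), (3,4), (4,3), (5,2), (6,1), each with probability 1/36.
E[min(W, Z) | W + Z = 7] = (1 + 2 + 3 + 3 + 2 + 1) / 6 = 2.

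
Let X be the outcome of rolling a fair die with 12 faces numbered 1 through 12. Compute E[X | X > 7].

Given X > 7, X is equally likely to be any of {8, 9, 10, 11, 12}.
E[X | X > 7] = (8 + 9 + 10 + 11 + 12) / 5 = 10.

10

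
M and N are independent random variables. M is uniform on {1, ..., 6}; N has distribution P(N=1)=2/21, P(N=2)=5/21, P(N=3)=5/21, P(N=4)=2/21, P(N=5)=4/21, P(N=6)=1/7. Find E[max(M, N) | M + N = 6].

73/18

P(M + N = 6) = 1/7.
Summing max(M,N)·P(x,y) over outcomes with M + N = 6 gives 73/126.
E[max(M, N) | M + N = 6] = (73/126) / (1/7) = 73/18.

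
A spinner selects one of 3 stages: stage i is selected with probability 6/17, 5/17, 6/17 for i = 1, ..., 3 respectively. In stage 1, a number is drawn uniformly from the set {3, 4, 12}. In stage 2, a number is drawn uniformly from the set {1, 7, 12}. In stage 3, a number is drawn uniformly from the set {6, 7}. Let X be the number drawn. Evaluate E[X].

E[X | stage 1] = (3+4+12)/3 = 19/3.
E[X | stage 2] = (1+7+12)/3 = 20/3.
E[X | stage 3] = (6+7)/2 = 13/2.
By the law of total expectation,
E[X] = (6/17)·(19/3) + (5/17)·(20/3) + (6/17)·(13/2) = 331/51.

331/51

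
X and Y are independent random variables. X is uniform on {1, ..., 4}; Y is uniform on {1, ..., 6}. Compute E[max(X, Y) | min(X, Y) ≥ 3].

37/8

P(min(X, Y) ≥ 3) = 1/3.
Summing max(X,Y)·P(x,y) over outcomes with min(X, Y) ≥ 3 gives 37/24.
E[max(X, Y) | min(X, Y) ≥ 3] = (37/24) / (1/3) = 37/8.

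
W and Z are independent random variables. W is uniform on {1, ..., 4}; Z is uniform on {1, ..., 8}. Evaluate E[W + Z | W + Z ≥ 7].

80/9

P(W + Z ≥ 7) = 9/16.
Summing (W+Z)·P(x,y) over outcomes with W + Z ≥ 7 gives 5.
E[W + Z | W + Z ≥ 7] = (5) / (9/16) = 80/9.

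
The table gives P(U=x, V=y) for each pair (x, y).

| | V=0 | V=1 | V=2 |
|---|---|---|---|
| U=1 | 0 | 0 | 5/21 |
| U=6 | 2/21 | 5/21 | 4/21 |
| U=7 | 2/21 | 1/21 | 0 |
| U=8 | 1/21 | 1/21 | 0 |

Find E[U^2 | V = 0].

234/5

P(V = 0) = 5/21.
Σ U^2·P over the event = 36·(2/21) + 49·(2/21) + 64·(1/21) = 78/7.
E[U^2 | V = 0] = (78/7) / (5/21) = 234/5.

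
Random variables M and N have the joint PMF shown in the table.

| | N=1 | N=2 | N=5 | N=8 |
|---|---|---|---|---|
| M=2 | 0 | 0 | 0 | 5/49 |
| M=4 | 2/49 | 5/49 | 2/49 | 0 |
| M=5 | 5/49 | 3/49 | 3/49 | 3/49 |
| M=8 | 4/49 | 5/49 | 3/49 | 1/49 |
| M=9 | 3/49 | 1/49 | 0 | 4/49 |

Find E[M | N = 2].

6

P(N = 2) = 2/7.
Σ M·P over the event = 4·(5/49) + 5·(3/49) + 8·(5/49) + 9·(1/49) = 12/7.
E[M | N = 2] = (12/7) / (2/7) = 6.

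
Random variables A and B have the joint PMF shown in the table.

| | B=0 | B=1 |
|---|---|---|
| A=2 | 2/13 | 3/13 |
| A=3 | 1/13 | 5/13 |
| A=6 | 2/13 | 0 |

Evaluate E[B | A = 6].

0

P(A = 6) = 2/13.
Summing B·P(A=x,B=y) over the conditioning event gives 0.
E[B | A = 6] = (0) / (2/13) = 0.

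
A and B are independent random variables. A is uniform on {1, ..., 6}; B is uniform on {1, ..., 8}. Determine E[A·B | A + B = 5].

Outcomes with A + B = 5: (1,4), (2,3), (3,2), (4,1), each with probability 1/48.
E[A·B | A + B = 5] = (4 + 6 + 6 + 4) / 4 = 5.

5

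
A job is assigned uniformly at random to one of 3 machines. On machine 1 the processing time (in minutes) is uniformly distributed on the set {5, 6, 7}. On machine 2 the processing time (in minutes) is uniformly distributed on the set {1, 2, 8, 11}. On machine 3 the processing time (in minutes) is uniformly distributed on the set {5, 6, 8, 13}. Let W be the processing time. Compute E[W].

13/2

E[W | machine 1] = (5+6+7)/3 = 6.
E[W | machine 2] = (1+2+8+11)/4 = 11/2.
E[W | machine 3] = (5+6+8+13)/4 = 8.
By the law of total expectation,
E[W] = (1/3)·(6) + (1/3)·(11/2) + (1/3)·(8) = 13/2.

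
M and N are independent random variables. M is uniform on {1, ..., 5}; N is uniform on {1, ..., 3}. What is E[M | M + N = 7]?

9/2

Outcomes with M + N = 7: (4,3), (5,2), each with probability 1/15.
E[M | M + N = 7] = (4 + 5) / 2 = 9/2.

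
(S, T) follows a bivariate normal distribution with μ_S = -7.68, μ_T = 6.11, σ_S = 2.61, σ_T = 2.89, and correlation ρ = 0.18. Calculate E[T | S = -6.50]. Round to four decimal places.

For a bivariate normal, E[T | S=x] = μ_T + ρ·(σ_T/σ_S)·(x − μ_S).
E[T | S=-6.50] = 6.11 + (0.18)·(2.89/2.61)·(-6.50 − (-7.68)) = 6.11 + (0.19931)·(1.18) = 6.3452.

6.3452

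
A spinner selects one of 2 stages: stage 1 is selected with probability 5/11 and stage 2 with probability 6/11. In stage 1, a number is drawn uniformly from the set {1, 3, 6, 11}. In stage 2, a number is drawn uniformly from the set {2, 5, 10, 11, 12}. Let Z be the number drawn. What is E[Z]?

E[Z | stage 1] = (1+3+6+11)/4 = 21/4.
E[Z | stage 2] = (2+5+10+11+12)/5 = 8.
By the law of total expectation,
E[Z] = (5/11)·(21/4) + (6/11)·(8) = 27/4.

27/4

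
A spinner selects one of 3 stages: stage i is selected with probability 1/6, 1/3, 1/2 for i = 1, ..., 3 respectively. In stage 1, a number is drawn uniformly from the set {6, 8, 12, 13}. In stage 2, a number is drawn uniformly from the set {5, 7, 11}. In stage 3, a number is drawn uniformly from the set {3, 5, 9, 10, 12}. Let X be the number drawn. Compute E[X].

E[X | stage 1] = (6+8+12+13)/4 = 39/4.
E[X | stage 2] = (5+7+11)/3 = 23/3.
E[X | stage 3] = (3+5+9+10+12)/5 = 39/5.
By the law of total expectation,
E[X] = (1/6)·(39/4) + (1/3)·(23/3) + (1/2)·(39/5) = 2909/360.

2909/360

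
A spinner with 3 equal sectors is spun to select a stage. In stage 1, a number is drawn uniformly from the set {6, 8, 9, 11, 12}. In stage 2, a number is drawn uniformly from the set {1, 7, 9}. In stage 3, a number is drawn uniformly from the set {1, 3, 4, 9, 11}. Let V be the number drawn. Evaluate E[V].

E[V | stage 1] = (6+8+9+11+12)/5 = 46/5.
E[V | stage 2] = (1+7+9)/3 = 17/3.
E[V | stage 3] = (1+3+4+9+11)/5 = 28/5.
E[V] = (1/3)·(46/5) + (1/3)·(17/3) + (1/3)·(28/5) = 307/45.

307/45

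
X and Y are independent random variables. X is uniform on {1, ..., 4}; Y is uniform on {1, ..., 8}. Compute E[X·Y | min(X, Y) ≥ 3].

P(min(X, Y) ≥ 3) = 3/8.
Summing XY·P(x,y) over outcomes with min(X, Y) ≥ 3 gives 231/32.
E[X·Y | min(X, Y) ≥ 3] = (231/32) / (3/8) = 77/4.

77/4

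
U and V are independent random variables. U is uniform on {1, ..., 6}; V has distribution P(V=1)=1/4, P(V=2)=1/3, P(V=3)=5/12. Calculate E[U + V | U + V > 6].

201/26

P(U + V > 6) = 13/36.
Summing (U+V)·P(x,y) over outcomes with U + V > 6 gives 67/24.
E[U + V | U + V > 6] = (67/24) / (13/36) = 201/26.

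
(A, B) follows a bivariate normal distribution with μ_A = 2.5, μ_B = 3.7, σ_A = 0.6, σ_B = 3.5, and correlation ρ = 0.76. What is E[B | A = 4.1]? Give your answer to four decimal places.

10.7933

For a bivariate normal, E[B | A=x] = μ_B + ρ·(σ_B/σ_A)·(x − μ_A).
E[B | A=4.1] = 3.7 + (0.76)·(3.5/0.6)·(4.1 − (2.5)) = 3.7 + (4.4333)·(1.6) = 10.7933.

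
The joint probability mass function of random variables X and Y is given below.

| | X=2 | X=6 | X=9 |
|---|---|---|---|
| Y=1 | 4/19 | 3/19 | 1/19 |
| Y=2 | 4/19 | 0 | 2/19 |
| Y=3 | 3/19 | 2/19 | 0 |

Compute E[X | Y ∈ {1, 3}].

53/13

P(Y ∈ {1, 3}) = 13/19.
Σ X·P over the event = 2·(4/19) + 2·(3/19) + 6·(3/19) + 6·(2/19) + 9·(1/19) = 53/19.
E[X | Y ∈ {1, 3}] = (53/19) / (13/19) = 53/13.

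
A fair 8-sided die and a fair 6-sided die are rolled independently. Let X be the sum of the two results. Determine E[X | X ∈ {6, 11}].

P(X ∈ {6, 11}) = 3/16.
Σ over the event: 6·5/48 + 11·1/12 = 37/24.
E[X | X ∈ {6, 11}] = (37/24) / (3/16) = 74/9.

74/9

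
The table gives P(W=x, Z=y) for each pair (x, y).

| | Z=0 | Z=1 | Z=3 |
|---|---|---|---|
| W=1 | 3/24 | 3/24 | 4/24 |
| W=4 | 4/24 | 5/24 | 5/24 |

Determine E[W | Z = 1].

23/8

P(Z = 1) = 1/3.
Σ W·P over the event = 1·(3/24) + 4·(5/24) = 23/24.
E[W | Z = 1] = (23/24) / (1/3) = 23/8.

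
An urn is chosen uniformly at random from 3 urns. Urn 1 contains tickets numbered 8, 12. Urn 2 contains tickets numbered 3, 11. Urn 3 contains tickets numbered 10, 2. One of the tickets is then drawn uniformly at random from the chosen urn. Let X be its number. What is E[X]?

23/3

E[X | urn 1] = (8+12)/2 = 10.
E[X | urn 2] = (3+11)/2 = 7.
E[X | urn 3] = (10+2)/2 = 6.
E[X] = (1/3)·(10) + (1/3)·(7) + (1/3)·(6) = 23/3.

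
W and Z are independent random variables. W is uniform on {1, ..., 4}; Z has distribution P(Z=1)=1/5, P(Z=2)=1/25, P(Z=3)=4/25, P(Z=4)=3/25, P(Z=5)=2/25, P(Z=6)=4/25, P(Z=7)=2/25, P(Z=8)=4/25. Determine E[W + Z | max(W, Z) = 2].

P(max(W, Z) = 2) = 7/100.
Summing (W+Z)·P(x,y) over outcomes with max(W, Z) = 2 gives 11/50.
E[W + Z | max(W, Z) = 2] = (11/50) / (7/100) = 22/7.

22/7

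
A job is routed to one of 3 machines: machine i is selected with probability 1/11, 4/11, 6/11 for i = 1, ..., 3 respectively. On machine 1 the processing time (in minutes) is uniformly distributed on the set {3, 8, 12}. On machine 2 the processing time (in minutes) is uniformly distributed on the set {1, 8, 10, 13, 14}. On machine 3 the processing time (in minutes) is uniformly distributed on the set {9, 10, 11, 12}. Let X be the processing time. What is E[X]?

1612/165

E[X | machine 1] = (3+8+12)/3 = 23/3.
E[X | machine 2] = (1+8+10+13+14)/5 = 46/5.
E[X | machine 3] = (9+10+11+12)/4 = 21/2.
E[X] = (1/11)·(23/3) + (4/11)·(46/5) + (6/11)·(21/2) = 1612/165.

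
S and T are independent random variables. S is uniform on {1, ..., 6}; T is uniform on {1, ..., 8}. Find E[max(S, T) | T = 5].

31/6

Outcomes with T = 5: (1,5), (2,5), (3,5), (4,5), (5,5), (6,5), each with probability 1/48.
E[max(S, T) | T = 5] = (5 + 5 + 5 + 5 + 5 + 6) / 6 = 31/6.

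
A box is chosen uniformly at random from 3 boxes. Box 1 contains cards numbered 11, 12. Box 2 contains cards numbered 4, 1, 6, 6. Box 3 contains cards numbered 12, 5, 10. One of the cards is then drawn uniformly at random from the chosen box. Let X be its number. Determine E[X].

33/4

E[X | box 1] = (11+12)/2 = 23/2.
E[X | box 2] = (4+1+6+6)/4 = 17/4.
E[X | box 3] = (12+5+10)/3 = 9.
By the law of total expectation,
E[X] = (1/3)·(23/2) + (1/3)·(17/4) + (1/3)·(9) = 33/4.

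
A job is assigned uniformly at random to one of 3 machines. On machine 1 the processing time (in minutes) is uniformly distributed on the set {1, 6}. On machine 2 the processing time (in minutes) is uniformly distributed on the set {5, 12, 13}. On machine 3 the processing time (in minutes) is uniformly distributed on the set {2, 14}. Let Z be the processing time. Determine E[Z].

E[Z | machine 1] = (1+6)/2 = 7/2.
E[Z | machine 2] = (5+12+13)/3 = 10.
E[Z | machine 3] = (2+14)/2 = 8.
By the law of total expectation,
E[Z] = (1/3)·(7/2) + (1/3)·(10) + (1/3)·(8) = 43/6.

43/6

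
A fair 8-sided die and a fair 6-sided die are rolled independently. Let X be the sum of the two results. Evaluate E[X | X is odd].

8

P(X is odd) = 1/2.
Σ over the event: 3·1/24 + 5·1/12 + 7·1/8 + 9·1/8 + 11·1/12 + 13·1/24 = 4.
E[X | X is odd] = (4) / (1/2) = 8.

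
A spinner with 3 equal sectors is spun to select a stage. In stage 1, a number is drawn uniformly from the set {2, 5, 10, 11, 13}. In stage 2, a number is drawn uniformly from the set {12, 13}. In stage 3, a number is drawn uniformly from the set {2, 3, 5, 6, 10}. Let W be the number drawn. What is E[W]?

E[W | stage 1] = (2+5+10+11+13)/5 = 41/5.
E[W | stage 2] = (12+13)/2 = 25/2.
E[W | stage 3] = (2+3+5+6+10)/5 = 26/5.
By the law of total expectation,
E[W] = (1/3)·(41/5) + (1/3)·(25/2) + (1/3)·(26/5) = 259/30.

259/30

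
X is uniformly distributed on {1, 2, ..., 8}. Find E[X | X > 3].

Given X > 3, X is equally likely to be any of {4, 5, 6, 7, 8}.
E[X | X > 3] = (4 + 5 + 6 + 7 + 8) / 5 = 6.

6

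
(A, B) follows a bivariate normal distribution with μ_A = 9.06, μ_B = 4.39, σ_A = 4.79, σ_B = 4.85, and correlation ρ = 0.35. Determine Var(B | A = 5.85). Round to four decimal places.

Var(B | A=x) = (1 − ρ²)·σ_B².
Var(B | A=5.85) = (4.85)²·(1 − (0.35)²) = 23.5225·0.8775 = 20.6410.

20.6410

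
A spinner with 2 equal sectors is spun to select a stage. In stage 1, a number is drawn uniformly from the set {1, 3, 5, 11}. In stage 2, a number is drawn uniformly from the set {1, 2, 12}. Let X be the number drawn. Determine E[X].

E[X | stage 1] = (1+3+5+11)/4 = 5.
E[X | stage 2] = (1+2+12)/3 = 5.
E[X] = (1/2)·(5) + (1/2)·(5) = 5.

5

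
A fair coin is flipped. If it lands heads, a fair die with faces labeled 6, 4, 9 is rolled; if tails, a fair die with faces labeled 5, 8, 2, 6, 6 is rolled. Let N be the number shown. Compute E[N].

88/15

E[N | heads] = (6+4+9)/3 = 19/3.
E[N | tails] = (5+8+2+6+6)/5 = 27/5.
By the law of total expectation,
E[N] = (1/2)·(19/3) + (1/2)·(27/5) = 88/15.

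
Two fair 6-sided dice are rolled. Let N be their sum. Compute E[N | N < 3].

2

P(N < 3) = 1/36.
Σ over the event: 2·1/36 = 1/18.
E[N | N < 3] = (1/18) / (1/36) = 2.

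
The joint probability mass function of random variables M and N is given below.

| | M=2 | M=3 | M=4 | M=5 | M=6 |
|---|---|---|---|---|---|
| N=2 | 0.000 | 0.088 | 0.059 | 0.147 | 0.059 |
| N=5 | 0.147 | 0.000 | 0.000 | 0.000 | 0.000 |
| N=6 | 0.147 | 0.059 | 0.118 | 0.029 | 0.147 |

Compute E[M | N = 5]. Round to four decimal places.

2.0000

P(N = 5) = 0.147.
Σ M·P over the event = 2·(0.147) = 0.294.
E[M | N = 5] = (0.294) / (0.147) = 2.0000.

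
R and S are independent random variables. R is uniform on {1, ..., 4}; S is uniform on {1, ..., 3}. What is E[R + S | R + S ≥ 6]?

Outcomes with R + S ≥ 6: (3,3), (4,2), (4,3), each with probability 1/12.
E[R + S | R + S ≥ 6] = (6 + 6 + 7) / 3 = 19/3.

19/3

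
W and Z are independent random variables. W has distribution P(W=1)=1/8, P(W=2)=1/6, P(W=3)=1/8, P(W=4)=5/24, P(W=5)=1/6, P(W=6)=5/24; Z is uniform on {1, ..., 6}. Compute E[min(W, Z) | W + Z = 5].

22/15

P(W + Z = 5) = 5/48.
Summing min(W,Z)·P(x,y) over outcomes with W + Z = 5 gives 11/72.
E[min(W, Z) | W + Z = 5] = (11/72) / (5/48) = 22/15.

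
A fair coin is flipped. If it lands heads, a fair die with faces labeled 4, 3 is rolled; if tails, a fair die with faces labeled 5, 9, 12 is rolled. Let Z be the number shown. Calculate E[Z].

E[Z | heads] = (4+3)/2 = 7/2.
E[Z | tails] = (5+9+12)/3 = 26/3.
E[Z] = (1/2)·(7/2) + (1/2)·(26/3) = 73/12.

73/12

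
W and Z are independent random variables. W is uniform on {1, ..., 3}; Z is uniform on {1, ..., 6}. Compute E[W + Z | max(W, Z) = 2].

10/3

P(max(W, Z) = 2) = 1/6.
Summing (W+Z)·P(x,y) over outcomes with max(W, Z) = 2 gives 5/9.
E[W + Z | max(W, Z) = 2] = (5/9) / (1/6) = 10/3.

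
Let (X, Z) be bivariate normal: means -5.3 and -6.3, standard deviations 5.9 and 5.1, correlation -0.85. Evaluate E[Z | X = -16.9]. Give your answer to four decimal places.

2.2231

The regression of Z on X has slope ρ·σ_Z/σ_X and passes through (μ_X, μ_Z).
E[Z | X=-16.9] = -6.3 + (-0.85)·(5.1/5.9)·(-16.9 − (-5.3)) = -6.3 + (-0.73475)·(-11.6) = 2.2231.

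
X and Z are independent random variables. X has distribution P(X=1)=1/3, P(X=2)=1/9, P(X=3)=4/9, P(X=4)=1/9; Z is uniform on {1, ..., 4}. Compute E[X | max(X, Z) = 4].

P(max(X, Z) = 4) = 1/3.
Summing X·P(x,y) over outcomes with max(X, Z) = 4 gives 11/12.
E[X | max(X, Z) = 4] = (11/12) / (1/3) = 11/4.

11/4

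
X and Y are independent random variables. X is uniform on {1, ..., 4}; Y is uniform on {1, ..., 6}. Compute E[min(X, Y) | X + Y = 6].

2

Outcomes with X + Y = 6: (1,5), (2,4), (3,3), (4,2), each with probability 1/24.
E[min(X, Y) | X + Y = 6] = (1 + 2 + 3 + 2) / 4 = 2.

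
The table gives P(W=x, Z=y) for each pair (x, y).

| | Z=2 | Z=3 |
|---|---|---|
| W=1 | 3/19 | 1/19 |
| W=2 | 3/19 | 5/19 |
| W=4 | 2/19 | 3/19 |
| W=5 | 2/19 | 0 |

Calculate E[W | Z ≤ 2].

27/10

P(Z ≤ 2) = 10/19.
Σ W·P over the event = 1·(3/19) + 2·(3/19) + 4·(2/19) + 5·(2/19) = 27/19.
E[W | Z ≤ 2] = (27/19) / (10/19) = 27/10.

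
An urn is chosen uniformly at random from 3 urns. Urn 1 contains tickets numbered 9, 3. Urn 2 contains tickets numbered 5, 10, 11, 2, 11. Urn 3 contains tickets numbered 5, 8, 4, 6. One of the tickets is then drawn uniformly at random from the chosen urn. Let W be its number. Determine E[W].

E[W | urn 1] = (9+3)/2 = 6.
E[W | urn 2] = (5+10+11+2+11)/5 = 39/5.
E[W | urn 3] = (5+8+4+6)/4 = 23/4.
By the law of total expectation,
E[W] = (1/3)·(6) + (1/3)·(39/5) + (1/3)·(23/4) = 391/60.

391/60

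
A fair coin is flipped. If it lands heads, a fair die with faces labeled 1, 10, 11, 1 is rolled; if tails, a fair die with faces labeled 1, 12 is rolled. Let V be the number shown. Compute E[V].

E[V | heads] = (1+10+11+1)/4 = 23/4.
E[V | tails] = (1+12)/2 = 13/2.
E[V] = (1/2)·(23/4) + (1/2)·(13/2) = 49/8.

49/8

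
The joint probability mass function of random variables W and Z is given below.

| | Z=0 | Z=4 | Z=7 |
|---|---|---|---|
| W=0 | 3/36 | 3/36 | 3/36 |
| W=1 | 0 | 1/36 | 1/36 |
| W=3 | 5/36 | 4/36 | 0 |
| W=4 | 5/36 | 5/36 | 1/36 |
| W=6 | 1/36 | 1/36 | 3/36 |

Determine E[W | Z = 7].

P(Z = 7) = 2/9.
Σ W·P over the event = 0·(3/36) + 1·(1/36) + 4·(1/36) + 6·(3/36) = 23/36.
E[W | Z = 7] = (23/36) / (2/9) = 23/8.

23/8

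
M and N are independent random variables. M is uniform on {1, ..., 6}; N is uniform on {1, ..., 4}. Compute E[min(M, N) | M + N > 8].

P(M + N > 8) = 1/8.
Summing min(M,N)·P(x,y) over outcomes with M + N > 8 gives 11/24.
E[min(M, N) | M + N > 8] = (11/24) / (1/8) = 11/3.

11/3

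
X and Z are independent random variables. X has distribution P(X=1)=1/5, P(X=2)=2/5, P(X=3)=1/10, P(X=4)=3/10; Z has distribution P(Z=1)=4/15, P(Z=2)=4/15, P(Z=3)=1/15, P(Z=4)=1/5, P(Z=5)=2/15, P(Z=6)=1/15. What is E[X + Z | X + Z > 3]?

P(X + Z > 3) = 59/75.
Summing (X+Z)·P(x,y) over outcomes with X + Z > 3 gives 239/50.
E[X + Z | X + Z > 3] = (239/50) / (59/75) = 717/118.

717/118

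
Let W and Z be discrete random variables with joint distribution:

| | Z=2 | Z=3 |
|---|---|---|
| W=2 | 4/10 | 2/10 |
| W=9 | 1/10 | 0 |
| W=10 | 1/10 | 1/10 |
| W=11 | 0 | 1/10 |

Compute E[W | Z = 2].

P(Z = 2) = 3/5.
Σ W·P over the event = 2·(4/10) + 9·(1/10) + 10·(1/10) = 27/10.
E[W | Z = 2] = (27/10) / (3/5) = 9/2.

9/2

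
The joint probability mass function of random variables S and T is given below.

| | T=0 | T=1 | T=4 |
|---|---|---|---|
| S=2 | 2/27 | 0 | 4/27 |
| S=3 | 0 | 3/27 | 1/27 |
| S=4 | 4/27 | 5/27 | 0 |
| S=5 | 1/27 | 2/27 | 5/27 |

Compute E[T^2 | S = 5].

41/4

P(S = 5) = 8/27.
Σ T^2·P over the event = 0·(1/27) + 1·(2/27) + 16·(5/27) = 82/27.
E[T^2 | S = 5] = (82/27) / (8/27) = 41/4.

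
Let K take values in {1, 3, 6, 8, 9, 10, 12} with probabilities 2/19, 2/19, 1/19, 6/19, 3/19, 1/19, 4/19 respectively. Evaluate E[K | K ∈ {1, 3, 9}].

5

P(K ∈ {1, 3, 9}) = 7/19.
Σ over the event: 1·2/19 + 3·2/19 + 9·3/19 = 35/19.
E[K | K ∈ {1, 3, 9}] = (35/19) / (7/19) = 5.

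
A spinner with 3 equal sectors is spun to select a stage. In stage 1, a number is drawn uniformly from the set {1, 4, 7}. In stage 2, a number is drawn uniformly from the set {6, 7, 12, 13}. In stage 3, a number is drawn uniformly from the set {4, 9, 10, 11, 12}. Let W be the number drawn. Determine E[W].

227/30

E[W | stage 1] = (1+4+7)/3 = 4.
E[W | stage 2] = (6+7+12+13)/4 = 19/2.
E[W | stage 3] = (4+9+10+11+12)/5 = 46/5.
E[W] = (1/3)·(4) + (1/3)·(19/2) + (1/3)·(46/5) = 227/30.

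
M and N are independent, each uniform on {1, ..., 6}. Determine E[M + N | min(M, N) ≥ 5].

11

P(min(M, N) ≥ 5) = 1/9.
Summing (M+N)·P(x,y) over outcomes with min(M, N) ≥ 5 gives 11/9.
E[M + N | min(M, N) ≥ 5] = (11/9) / (1/9) = 11.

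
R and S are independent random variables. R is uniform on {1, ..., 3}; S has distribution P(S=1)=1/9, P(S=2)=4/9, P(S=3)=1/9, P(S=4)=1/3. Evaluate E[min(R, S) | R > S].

5/3

P(R > S) = 2/9.
Summing min(R,S)·P(x,y) over outcomes with R > S gives 10/27.
E[min(R, S) | R > S] = (10/27) / (2/9) = 5/3.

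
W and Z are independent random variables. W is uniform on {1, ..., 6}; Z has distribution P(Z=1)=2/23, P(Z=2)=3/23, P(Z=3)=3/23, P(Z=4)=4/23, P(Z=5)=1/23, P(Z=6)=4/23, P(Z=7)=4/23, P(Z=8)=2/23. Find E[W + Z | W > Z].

P(W > Z) = 20/69.
Summing (W+Z)·P(x,y) over outcomes with W > Z gives 287/138.
E[W + Z | W > Z] = (287/138) / (20/69) = 287/40.

287/40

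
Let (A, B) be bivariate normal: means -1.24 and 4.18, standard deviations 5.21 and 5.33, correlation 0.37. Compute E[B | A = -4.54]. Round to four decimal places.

The regression of B on A has slope ρ·σ_B/σ_A and passes through (μ_A, μ_B).
E[B | A=-4.54] = 4.18 + (0.37)·(5.33/5.21)·(-4.54 − (-1.24)) = 4.18 + (0.37852)·(-3.3) = 2.9309.

2.9309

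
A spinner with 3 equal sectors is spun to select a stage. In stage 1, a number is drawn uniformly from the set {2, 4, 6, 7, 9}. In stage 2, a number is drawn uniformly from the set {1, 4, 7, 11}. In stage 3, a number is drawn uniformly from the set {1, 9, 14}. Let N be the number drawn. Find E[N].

129/20

E[N | stage 1] = (2+4+6+7+9)/5 = 28/5.
E[N | stage 2] = (1+4+7+11)/4 = 23/4.
E[N | stage 3] = (1+9+14)/3 = 8.
E[N] = (1/3)·(28/5) + (1/3)·(23/4) + (1/3)·(8) = 129/20.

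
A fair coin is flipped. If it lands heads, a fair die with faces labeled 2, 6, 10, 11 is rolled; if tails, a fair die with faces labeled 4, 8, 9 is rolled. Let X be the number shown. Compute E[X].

E[X | heads] = (2+6+10+11)/4 = 29/4.
E[X | tails] = (4+8+9)/3 = 7.
E[X] = (1/2)·(29/4) + (1/2)·(7) = 57/8.

57/8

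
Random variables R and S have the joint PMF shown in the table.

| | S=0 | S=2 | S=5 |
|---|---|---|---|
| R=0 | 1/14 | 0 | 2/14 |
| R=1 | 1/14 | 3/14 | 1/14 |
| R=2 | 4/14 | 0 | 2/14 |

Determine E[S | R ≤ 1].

21/8

P(R ≤ 1) = 4/7.
Σ S·P over the event = 0·(1/14) + 5·(2/14) + 0·(1/14) + 2·(3/14) + 5·(1/14) = 3/2.
E[S | R ≤ 1] = (3/2) / (4/7) = 21/8.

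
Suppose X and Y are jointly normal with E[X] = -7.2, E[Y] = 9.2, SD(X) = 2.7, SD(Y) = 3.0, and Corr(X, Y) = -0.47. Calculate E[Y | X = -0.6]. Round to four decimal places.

E[Y | X=x] = μ_Y + ρ(σ_Y/σ_X)(x − μ_X) for jointly normal variables.
E[Y | X=-0.6] = 9.2 + (-0.47)·(3.0/2.7)·(-0.6 − (-7.2)) = 9.2 + (-0.52222)·(6.6) = 5.7533.

5.7533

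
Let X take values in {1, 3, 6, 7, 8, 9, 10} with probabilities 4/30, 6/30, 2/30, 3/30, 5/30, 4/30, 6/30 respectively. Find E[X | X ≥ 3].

P(X ≥ 3) = 13/15.
Σ over the event: 3·1/5 + 6·1/15 + 7·1/10 + 8·1/6 + 9·2/15 + 10·1/5 = 187/30.
E[X | X ≥ 3] = (187/30) / (13/15) = 187/26.

187/26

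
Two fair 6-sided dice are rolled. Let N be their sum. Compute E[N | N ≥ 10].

32/3

P(N ≥ 10) = 1/6.
Σ over the event: 10·1/12 + 11·1/18 + 12·1/36 = 16/9.
E[N | N ≥ 10] = (16/9) / (1/6) = 32/3.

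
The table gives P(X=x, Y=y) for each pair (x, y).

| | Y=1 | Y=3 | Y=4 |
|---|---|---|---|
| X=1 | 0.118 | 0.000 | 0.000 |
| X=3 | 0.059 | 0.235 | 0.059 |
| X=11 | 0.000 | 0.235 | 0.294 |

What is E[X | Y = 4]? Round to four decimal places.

P(Y = 4) = 0.353.
Σ X·P over the event = 3·(0.059) + 11·(0.294) = 3.411.
E[X | Y = 4] = (3.411) / (0.353) = 9.6629.

9.6629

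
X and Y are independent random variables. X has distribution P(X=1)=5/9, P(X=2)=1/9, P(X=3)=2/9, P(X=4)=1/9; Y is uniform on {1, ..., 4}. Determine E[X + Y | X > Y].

39/8

P(X > Y) = 2/9.
Summing (X+Y)·P(x,y) over outcomes with X > Y gives 13/12.
E[X + Y | X > Y] = (13/12) / (2/9) = 39/8.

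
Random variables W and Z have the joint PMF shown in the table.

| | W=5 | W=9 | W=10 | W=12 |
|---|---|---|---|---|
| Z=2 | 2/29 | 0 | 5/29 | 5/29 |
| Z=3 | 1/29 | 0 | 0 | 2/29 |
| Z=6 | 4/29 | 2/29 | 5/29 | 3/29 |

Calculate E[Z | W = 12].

17/5

P(W = 12) = 10/29.
Σ Z·P over the event = 2·(5/29) + 3·(2/29) + 6·(3/29) = 34/29.
E[Z | W = 12] = (34/29) / (10/29) = 17/5.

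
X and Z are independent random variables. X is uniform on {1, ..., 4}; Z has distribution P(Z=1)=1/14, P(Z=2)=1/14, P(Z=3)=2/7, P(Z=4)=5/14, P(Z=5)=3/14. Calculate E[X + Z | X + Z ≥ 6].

P(X + Z ≥ 6) = 9/14.
Summing (X+Z)·P(x,y) over outcomes with X + Z ≥ 6 gives 253/56.
E[X + Z | X + Z ≥ 6] = (253/56) / (9/14) = 253/36.

253/36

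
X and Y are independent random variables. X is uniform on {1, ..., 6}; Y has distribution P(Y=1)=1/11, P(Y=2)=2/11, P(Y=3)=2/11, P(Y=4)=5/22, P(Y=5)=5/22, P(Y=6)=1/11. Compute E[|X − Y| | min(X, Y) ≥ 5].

1/2

P(min(X, Y) ≥ 5) = 7/66.
Summing |X−Y|·P(x,y) over outcomes with min(X, Y) ≥ 5 gives 7/132.
E[|X − Y| | min(X, Y) ≥ 5] = (7/132) / (7/66) = 1/2.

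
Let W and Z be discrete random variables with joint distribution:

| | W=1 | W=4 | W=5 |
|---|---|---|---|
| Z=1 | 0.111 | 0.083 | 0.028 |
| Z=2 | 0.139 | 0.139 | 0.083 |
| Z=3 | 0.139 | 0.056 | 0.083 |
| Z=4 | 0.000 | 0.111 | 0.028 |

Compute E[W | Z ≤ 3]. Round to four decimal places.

2.8699

P(Z ≤ 3) = 0.861.
Summing W·P(W=x,Z=y) over the conditioning event gives 2.471.
E[W | Z ≤ 3] = (2.471) / (0.861) = 2.8699.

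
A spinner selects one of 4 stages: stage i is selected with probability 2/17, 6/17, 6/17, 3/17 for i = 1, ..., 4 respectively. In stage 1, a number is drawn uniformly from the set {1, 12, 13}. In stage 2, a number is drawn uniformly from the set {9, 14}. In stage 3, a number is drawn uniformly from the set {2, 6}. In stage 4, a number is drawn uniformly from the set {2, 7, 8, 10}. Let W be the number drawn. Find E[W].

1567/204

E[W | stage 1] = (1+12+13)/3 = 26/3.
E[W | stage 2] = (9+14)/2 = 23/2.
E[W | stage 3] = (2+6)/2 = 4.
E[W | stage 4] = (2+7+8+10)/4 = 27/4.
By the law of total expectation,
E[W] = (2/17)·(26/3) + (6/17)·(23/2) + (6/17)·(4) + (3/17)·(27/4) = 1567/204.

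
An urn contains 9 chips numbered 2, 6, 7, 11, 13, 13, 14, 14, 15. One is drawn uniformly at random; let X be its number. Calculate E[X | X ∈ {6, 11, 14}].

P(X ∈ {6, 11, 14}) = 4/9.
Σ over the event: 6·1/9 + 11·1/9 + 14·2/9 = 5.
E[X | X ∈ {6, 11, 14}] = (5) / (4/9) = 45/4.

45/4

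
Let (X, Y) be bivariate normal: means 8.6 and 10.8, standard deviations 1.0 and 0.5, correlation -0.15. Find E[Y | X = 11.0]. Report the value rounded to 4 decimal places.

E[Y | X=x] = μ_Y + ρ(σ_Y/σ_X)(x − μ_X) for jointly normal variables.
E[Y | X=11.0] = 10.8 + (-0.15)·(0.5/1.0)·(11.0 − (8.6)) = 10.8 + (-0.075)·(2.4) = 10.6200.

10.6200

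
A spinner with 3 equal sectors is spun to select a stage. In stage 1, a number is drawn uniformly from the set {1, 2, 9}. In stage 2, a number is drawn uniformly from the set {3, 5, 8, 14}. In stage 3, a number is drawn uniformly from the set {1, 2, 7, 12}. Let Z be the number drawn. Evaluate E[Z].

17/3

E[Z | stage 1] = (1+2+9)/3 = 4.
E[Z | stage 2] = (3+5+8+14)/4 = 15/2.
E[Z | stage 3] = (1+2+7+12)/4 = 11/2.
By the law of total expectation,
E[Z] = (1/3)·(4) + (1/3)·(15/2) + (1/3)·(11/2) = 17/3.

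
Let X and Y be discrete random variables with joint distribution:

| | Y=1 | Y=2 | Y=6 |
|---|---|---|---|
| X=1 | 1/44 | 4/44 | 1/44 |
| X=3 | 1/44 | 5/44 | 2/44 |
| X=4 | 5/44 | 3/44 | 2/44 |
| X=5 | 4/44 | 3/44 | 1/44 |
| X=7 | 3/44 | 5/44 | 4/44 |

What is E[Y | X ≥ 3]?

P(X ≥ 3) = 19/22.
Summing Y·P(X=x,Y=y) over the conditioning event gives 9/4.
E[Y | X ≥ 3] = (9/4) / (19/22) = 99/38.

99/38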